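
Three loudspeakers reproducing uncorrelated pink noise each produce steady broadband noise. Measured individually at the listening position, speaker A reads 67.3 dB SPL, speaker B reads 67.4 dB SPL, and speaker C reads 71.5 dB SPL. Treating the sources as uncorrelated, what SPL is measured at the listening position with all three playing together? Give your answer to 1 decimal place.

Incoherent sources sum as intensities:
L_total = 10·log₁₀(10^(67.3/10) + 10^(67.4/10) + 10^(71.5/10)) = 10·log₁₀(24990000) = 74.0 dB SPL.

74.0 dB SPL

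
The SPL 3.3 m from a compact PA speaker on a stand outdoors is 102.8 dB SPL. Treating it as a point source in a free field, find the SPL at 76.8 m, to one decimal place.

75.5 dB SPL

For a point source in a free field, ΔL = −20·log₁₀(d₂/d₁).
ΔL = −20·log₁₀(76.8/3.3) = -27.34 dB, so L₂ = 102.8 + (-27.34) = 75.5 dB SPL.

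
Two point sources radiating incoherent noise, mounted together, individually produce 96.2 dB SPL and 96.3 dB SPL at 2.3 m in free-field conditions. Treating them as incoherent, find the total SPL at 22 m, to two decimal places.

Combined at 2.3 m: 10·log₁₀(10^(96.2/10)+10^(96.3/10)) = 99.261 dB SPL.
Then apply −20·log₁₀(22/2.3) = -19.614 dB → 79.65 dB SPL.

79.65 dB SPL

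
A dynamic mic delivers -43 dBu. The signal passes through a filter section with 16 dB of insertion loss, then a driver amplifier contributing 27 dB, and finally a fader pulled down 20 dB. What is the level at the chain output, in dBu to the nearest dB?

Cascaded gains and losses add directly in dB.
-43 − 16 + 27 − 20 = -52 dBu.

-52 dBu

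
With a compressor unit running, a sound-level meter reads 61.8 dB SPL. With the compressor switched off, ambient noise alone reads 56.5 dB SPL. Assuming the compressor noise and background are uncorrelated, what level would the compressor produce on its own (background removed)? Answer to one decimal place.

60.3 dB SPL

Subtract intensities: L_src = 10·log₁₀(10^(L_total/10) − 10^(L_bg/10)).
L_src = 10·log₁₀(10^(61.8/10) − 10^(56.5/10)) = 10·log₁₀(1067000) = 60.3 dB SPL.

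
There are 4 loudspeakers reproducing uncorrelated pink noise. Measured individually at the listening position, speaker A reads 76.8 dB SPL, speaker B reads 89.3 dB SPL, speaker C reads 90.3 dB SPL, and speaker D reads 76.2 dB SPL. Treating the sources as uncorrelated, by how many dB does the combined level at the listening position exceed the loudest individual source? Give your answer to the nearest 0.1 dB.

Uncorrelated sources add in intensity (power), not in dB.
L_total = 10·log₁₀(10^(76.8/10) + 10^(89.3/10) + 10^(90.3/10) + 10^(76.2/10)) = 93.04 dB SPL.
Excess over the loudest (90.3 dB): 93.04 − 90.3 = 2.7 dB.

2.7 dB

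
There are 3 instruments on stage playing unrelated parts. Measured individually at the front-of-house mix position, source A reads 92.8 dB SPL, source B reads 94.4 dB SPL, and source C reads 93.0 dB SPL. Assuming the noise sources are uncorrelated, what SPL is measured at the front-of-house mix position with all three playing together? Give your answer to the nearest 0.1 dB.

98.2 dB SPL

Incoherent sources sum as intensities:
L_total = 10·log₁₀(10^(92.8/10) + 10^(94.4/10) + 10^(93.0/10)) = 10·log₁₀(6655000000) = 98.2 dB SPL.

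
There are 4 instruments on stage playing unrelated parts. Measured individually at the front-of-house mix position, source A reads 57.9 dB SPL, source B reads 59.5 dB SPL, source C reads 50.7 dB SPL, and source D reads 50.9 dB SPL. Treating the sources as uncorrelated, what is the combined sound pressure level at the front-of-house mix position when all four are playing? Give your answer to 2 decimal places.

Add the sources as powers (linear), then convert back to dB:
L_total = 10·log₁₀(10^(57.9/10) + 10^(59.5/10) + 10^(50.7/10) + 10^(50.9/10)) = 10·log₁₀(1748000) = 62.43 dB SPL.

62.43 dB SPL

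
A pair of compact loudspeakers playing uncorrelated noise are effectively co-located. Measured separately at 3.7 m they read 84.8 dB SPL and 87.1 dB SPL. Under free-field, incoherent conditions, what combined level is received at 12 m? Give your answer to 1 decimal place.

Combined at 3.7 m: 10·log₁₀(10^(84.8/10)+10^(87.1/10)) = 89.11 dB SPL.
Then apply −20·log₁₀(12/3.7) = -10.22 dB → 78.9 dB SPL.

78.9 dB SPL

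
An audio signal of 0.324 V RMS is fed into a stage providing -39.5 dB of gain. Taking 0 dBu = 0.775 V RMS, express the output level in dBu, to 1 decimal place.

-47.1 dBu

Input level: 20·log₁₀(0.324/0.775) = -7.58 dBu.
Output: -7.58 − 39.5 = -47.1 dBu.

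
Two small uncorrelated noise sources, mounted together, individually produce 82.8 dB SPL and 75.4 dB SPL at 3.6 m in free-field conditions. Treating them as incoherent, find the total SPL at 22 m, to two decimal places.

67.80 dB SPL

Combined at 3.6 m: 10·log₁₀(10^(82.8/10)+10^(75.4/10)) = 83.526 dB SPL.
Then apply −20·log₁₀(22/3.6) = -15.722 dB → 67.80 dB SPL.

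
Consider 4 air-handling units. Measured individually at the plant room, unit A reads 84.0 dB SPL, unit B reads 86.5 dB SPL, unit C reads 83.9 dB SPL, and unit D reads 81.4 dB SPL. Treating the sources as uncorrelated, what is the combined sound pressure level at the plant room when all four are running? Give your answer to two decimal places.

90.34 dB SPL

Incoherent sources sum as intensities:
L_total = 10·log₁₀(10^(84.0/10) + 10^(86.5/10) + 10^(83.9/10) + 10^(81.4/10)) = 10·log₁₀(1081000000) = 90.34 dB SPL.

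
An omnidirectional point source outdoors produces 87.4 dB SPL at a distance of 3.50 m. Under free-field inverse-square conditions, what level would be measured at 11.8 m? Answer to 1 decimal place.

Inverse-square spreading gives ΔL = −20·log₁₀(d₂/d₁).
ΔL = −20·log₁₀(11.8/3.50) = -10.56 dB, so L₂ = 87.4 + (-10.56) = 76.8 dB SPL.

76.8 dB SPL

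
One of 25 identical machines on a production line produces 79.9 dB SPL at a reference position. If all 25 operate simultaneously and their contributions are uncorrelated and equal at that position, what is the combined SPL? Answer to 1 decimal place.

93.9 dB SPL

25 equal incoherent sources raise the level by 10·log₁₀(25) = 13.98 dB.
L_total = 79.9 + 13.98 = 93.9 dB SPL.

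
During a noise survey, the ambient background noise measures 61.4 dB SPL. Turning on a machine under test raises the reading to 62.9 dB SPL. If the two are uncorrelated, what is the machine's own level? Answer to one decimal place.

Subtract intensities: L_src = 10·log₁₀(10^(L_total/10) − 10^(L_bg/10)).
L_src = 10·log₁₀(10^(62.9/10) − 10^(61.4/10)) = 10·log₁₀(569500) = 57.6 dB SPL.

57.6 dB SPL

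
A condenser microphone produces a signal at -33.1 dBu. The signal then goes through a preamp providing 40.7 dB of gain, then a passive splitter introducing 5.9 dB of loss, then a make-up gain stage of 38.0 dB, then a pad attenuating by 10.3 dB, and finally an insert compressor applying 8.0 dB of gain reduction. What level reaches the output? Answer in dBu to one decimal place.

+21.4 dBu

In dB, series stages simply add:
-33.1 + 40.7 − 5.9 + 38.0 − 10.3 − 8.0 = +21.4 dBu.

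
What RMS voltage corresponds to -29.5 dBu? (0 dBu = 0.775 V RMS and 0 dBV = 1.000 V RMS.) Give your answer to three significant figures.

V = 0.775 V × 10^(-29.5/20).
= 0.775 × 0.03350 = 0.0260 V.

0.0260 V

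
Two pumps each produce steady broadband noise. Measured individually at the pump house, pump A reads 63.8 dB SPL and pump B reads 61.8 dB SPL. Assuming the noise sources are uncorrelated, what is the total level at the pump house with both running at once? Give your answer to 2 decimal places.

65.92 dB SPL

Incoherent sources sum as intensities:
L_total = 10·log₁₀(10^(63.8/10) + 10^(61.8/10)) = 10·log₁₀(3912000) = 65.92 dB SPL.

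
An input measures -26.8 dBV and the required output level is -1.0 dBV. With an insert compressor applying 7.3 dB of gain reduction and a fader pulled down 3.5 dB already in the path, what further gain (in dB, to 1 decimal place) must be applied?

36.6 dB

The required make-up gain is the shortfall in the dB sum.
G = -1.0 − (-26.8) + 7.3 + 3.5 = 36.6 dB.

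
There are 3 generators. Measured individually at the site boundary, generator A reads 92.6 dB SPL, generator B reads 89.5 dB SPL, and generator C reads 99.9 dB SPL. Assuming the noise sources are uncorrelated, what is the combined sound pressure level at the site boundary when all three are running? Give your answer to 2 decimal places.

Incoherent sources sum as intensities:
L_total = 10·log₁₀(10^(92.6/10) + 10^(89.5/10) + 10^(99.9/10)) = 10·log₁₀(12483000000) = 100.96 dB SPL.

100.96 dB SPL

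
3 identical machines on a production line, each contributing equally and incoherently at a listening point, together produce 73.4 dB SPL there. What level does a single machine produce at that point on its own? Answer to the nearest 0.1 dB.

68.6 dB SPL

3 equal incoherent sources add 10·log₁₀(3) = 4.77 dB over one source.
L_one = 73.4 − 4.77 = 68.6 dB SPL.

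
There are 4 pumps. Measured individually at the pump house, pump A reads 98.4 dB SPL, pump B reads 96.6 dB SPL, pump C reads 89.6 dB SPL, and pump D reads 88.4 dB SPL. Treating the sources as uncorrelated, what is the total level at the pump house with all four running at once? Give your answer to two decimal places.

101.17 dB SPL

Add the sources as powers (linear), then convert back to dB:
L_total = 10·log₁₀(10^(98.4/10) + 10^(96.6/10) + 10^(89.6/10) + 10^(88.4/10)) = 10·log₁₀(13093000000) = 101.17 dB SPL.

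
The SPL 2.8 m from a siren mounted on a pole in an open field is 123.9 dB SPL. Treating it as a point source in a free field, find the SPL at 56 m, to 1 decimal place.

97.9 dB SPL

Free-field point source: level drops by 20·log₁₀ of the distance ratio.
ΔL = −20·log₁₀(56/2.8) = -26.02 dB, so L₂ = 123.9 + (-26.02) = 97.9 dB SPL.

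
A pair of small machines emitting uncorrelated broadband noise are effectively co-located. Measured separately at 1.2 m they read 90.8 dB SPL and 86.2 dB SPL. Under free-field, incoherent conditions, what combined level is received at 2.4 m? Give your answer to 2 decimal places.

86.07 dB SPL

Combined at 1.2 m: 10·log₁₀(10^(90.8/10)+10^(86.2/10)) = 92.093 dB SPL.
Then apply −20·log₁₀(2.4/1.2) = -6.021 dB → 86.07 dB SPL.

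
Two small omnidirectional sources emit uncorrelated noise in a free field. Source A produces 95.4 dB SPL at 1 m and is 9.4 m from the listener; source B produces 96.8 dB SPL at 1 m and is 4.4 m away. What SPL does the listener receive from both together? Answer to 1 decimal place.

At the listener: L_A = 95.4 − 20·log₁₀(9.4) = 75.94 dB; L_B = 96.8 − 20·log₁₀(4.4) = 83.93 dB.
Combined: 10·log₁₀(10^(75.94/10)+10^(83.93/10)) = 84.6 dB SPL.

84.6 dB SPL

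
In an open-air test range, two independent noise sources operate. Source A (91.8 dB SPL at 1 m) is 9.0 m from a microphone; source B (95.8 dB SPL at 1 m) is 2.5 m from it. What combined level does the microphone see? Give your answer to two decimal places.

87.97 dB SPL

At the listener: L_A = 91.8 − 20·log₁₀(9.0) = 72.715 dB; L_B = 95.8 − 20·log₁₀(2.5) = 87.841 dB.
Combined: 10·log₁₀(10^(72.715/10)+10^(87.841/10)) = 87.97 dB SPL.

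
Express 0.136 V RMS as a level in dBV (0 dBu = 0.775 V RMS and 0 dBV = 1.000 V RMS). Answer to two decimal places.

-17.33 dBV

dBV = 20·log₁₀(V / 1.000 V).
20·log₁₀(0.136/1.000) = -17.33 dBV.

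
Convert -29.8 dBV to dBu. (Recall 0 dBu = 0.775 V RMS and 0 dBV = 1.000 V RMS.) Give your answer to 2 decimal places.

-27.59 dBu

The offset between the scales is 20·log₁₀(0.775/1.000) = −2.214 dB.
So dBu = -29.8 + 2.214 = -27.59 dBu.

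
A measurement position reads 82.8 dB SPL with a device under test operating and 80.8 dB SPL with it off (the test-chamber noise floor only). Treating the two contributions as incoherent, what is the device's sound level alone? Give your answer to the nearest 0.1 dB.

Background correction is a power subtraction:
L_src = 10·log₁₀(10^(82.8/10) − 10^(80.8/10)) = 10·log₁₀(70320000) = 78.5 dB SPL.

78.5 dB SPL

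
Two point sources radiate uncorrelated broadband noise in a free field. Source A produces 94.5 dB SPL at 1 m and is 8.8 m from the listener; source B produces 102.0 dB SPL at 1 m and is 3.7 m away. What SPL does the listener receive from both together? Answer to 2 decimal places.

90.77 dB SPL

At the listener: L_A = 94.5 − 20·log₁₀(8.8) = 75.610 dB; L_B = 102.0 − 20·log₁₀(3.7) = 90.636 dB.
Combined: 10·log₁₀(10^(75.610/10)+10^(90.636/10)) = 90.77 dB SPL.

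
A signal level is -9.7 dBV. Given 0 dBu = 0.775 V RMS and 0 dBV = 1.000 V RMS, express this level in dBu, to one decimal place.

-7.5 dBu

The offset between the scales is 20·log₁₀(0.775/1.000) = −2.214 dB.
So dBu = -9.7 + 2.214 = -7.5 dBu.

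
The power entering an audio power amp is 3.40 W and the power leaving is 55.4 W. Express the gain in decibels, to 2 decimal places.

12.12 dB

For a power ratio, dB = 10·log₁₀(P₂/P₁).
10·log₁₀(55.4/3.40) = 10·log₁₀(16.29) = 12.12 dB.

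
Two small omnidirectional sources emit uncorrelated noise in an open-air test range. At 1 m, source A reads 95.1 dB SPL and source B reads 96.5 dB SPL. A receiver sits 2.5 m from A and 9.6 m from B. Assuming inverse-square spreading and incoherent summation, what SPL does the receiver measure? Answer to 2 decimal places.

87.53 dB SPL

At the listener: L_A = 95.1 − 20·log₁₀(2.5) = 87.141 dB; L_B = 96.5 − 20·log₁₀(9.6) = 76.855 dB.
Combined: 10·log₁₀(10^(87.141/10)+10^(76.855/10)) = 87.53 dB SPL.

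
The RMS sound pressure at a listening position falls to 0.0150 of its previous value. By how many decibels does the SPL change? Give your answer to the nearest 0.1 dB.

SPL change from a pressure ratio uses the 20·log₁₀ form:
20·log₁₀(0.0150) = -36.5 dB.

-36.5 dB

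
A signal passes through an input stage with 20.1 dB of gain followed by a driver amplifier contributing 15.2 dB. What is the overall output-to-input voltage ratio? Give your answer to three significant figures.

Net gain = 20.1 + 15.2 = 35.3 dB.
Voltage ratio = 10^(35.3/20) = 58.2.

58.2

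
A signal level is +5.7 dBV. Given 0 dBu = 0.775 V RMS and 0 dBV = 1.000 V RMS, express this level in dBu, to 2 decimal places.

+7.91 dBu

The offset between the scales is 20·log₁₀(0.775/1.000) = −2.214 dB.
So dBu = +5.7 + 2.214 = +7.91 dBu.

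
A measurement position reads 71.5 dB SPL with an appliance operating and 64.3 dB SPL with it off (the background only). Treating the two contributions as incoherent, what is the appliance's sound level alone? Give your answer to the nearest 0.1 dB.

Background correction is a power subtraction:
L_src = 10·log₁₀(10^(71.5/10) − 10^(64.3/10)) = 10·log₁₀(11430000) = 70.6 dB SPL.

70.6 dB SPL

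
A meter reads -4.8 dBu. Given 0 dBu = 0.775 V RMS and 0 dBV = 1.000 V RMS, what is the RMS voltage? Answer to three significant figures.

0.446 V

V = 0.775 V × 10^(-4.8/20).
= 0.775 × 0.5754 = 0.446 V.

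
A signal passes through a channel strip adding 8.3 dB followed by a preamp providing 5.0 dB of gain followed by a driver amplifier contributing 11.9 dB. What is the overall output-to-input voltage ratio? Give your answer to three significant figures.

18.2

Net gain = 8.3 + 5.0 + 11.9 = 25.2 dB.
Voltage ratio = 10^(25.2/20) = 18.2.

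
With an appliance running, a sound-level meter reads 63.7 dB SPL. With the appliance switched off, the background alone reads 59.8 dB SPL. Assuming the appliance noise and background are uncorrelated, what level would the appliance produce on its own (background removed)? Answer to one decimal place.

Subtract intensities: L_src = 10·log₁₀(10^(L_total/10) − 10^(L_bg/10)).
L_src = 10·log₁₀(10^(63.7/10) − 10^(59.8/10)) = 10·log₁₀(1389000) = 61.4 dB SPL.

61.4 dB SPL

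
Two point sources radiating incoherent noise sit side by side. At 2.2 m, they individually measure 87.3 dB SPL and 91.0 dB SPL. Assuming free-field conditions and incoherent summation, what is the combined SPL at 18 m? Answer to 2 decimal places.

Combined at 2.2 m: 10·log₁₀(10^(87.3/10)+10^(91.0/10)) = 92.543 dB SPL.
Then apply −20·log₁₀(18/2.2) = -18.257 dB → 74.29 dB SPL.

74.29 dB SPL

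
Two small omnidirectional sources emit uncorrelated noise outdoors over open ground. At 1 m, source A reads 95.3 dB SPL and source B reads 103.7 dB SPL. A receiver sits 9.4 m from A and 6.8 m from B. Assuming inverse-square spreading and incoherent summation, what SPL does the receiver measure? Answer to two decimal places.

87.37 dB SPL

At the listener: L_A = 95.3 − 20·log₁₀(9.4) = 75.837 dB; L_B = 103.7 − 20·log₁₀(6.8) = 87.050 dB.
Combined: 10·log₁₀(10^(75.837/10)+10^(87.050/10)) = 87.37 dB SPL.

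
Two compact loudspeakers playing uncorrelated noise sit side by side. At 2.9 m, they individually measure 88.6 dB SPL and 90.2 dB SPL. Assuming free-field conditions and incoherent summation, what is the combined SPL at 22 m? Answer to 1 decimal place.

Combined at 2.9 m: 10·log₁₀(10^(88.6/10)+10^(90.2/10)) = 92.48 dB SPL.
Then apply −20·log₁₀(22/2.9) = -17.60 dB → 74.9 dB SPL.

74.9 dB SPL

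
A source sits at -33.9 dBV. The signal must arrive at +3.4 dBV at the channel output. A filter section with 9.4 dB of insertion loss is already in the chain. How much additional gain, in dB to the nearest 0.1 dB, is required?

46.7 dB

The required make-up gain is the shortfall in the dB sum.
G = +3.4 − (-33.9) + 9.4 = 46.7 dB.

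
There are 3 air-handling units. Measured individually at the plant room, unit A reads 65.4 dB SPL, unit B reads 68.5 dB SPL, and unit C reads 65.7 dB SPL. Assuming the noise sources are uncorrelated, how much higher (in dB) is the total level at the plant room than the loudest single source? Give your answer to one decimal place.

3.0 dB

Incoherent sources sum as intensities:
L_total = 10·log₁₀(10^(65.4/10) + 10^(68.5/10) + 10^(65.7/10)) = 71.54 dB SPL.
Excess over the loudest (68.5 dB): 71.54 − 68.5 = 3.0 dB.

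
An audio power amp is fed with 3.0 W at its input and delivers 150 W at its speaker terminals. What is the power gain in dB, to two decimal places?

Power ratio → dB uses the 10·log₁₀ form:
10·log₁₀(150/3.0) = 10·log₁₀(50.00) = 16.99 dB.

16.99 dB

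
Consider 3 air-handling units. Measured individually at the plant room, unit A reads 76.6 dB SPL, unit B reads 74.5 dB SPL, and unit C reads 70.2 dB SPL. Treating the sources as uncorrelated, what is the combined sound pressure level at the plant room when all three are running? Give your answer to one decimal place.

Uncorrelated sources add in intensity (power), not in dB.
L_total = 10·log₁₀(10^(76.6/10) + 10^(74.5/10) + 10^(70.2/10)) = 10·log₁₀(84360000) = 79.3 dB SPL.

79.3 dB SPL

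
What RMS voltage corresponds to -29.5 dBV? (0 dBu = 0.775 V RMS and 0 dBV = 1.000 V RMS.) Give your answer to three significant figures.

0.0335 V

V = 1.000 V × 10^(-29.5/20).
= 1.000 × 0.03350 = 0.0335 V.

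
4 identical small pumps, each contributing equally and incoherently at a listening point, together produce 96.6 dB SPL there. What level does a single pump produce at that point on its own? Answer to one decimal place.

4 equal incoherent sources add 10·log₁₀(4) = 6.02 dB over one source.
L_one = 96.6 − 6.02 = 90.6 dB SPL.

90.6 dB SPL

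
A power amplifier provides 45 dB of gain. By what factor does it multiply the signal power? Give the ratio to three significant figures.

Power ratio = 10^(dB/10).
10^(45/10) = 10^(4.500) = 31600.

31600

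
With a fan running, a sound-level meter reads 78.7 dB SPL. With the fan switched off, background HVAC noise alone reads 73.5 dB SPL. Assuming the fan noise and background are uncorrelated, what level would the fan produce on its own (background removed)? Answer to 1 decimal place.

77.1 dB SPL

Remove the background by subtracting linear intensities:
L_src = 10·log₁₀(10^(78.7/10) − 10^(73.5/10)) = 10·log₁₀(51740000) = 77.1 dB SPL.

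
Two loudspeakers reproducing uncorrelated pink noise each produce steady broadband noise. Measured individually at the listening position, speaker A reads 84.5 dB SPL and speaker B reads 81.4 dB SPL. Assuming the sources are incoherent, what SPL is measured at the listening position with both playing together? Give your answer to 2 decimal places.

Uncorrelated sources add in intensity (power), not in dB.
L_total = 10·log₁₀(10^(84.5/10) + 10^(81.4/10)) = 10·log₁₀(419900000) = 86.23 dB SPL.

86.23 dB SPL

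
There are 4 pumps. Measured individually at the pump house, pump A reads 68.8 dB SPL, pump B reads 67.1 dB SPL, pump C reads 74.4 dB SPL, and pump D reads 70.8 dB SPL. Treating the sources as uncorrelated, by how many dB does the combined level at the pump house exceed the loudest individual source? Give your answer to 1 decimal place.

2.8 dB

Add the sources as powers (linear), then convert back to dB:
L_total = 10·log₁₀(10^(68.8/10) + 10^(67.1/10) + 10^(74.4/10) + 10^(70.8/10)) = 77.18 dB SPL.
Excess over the loudest (74.4 dB): 77.18 − 74.4 = 2.8 dB.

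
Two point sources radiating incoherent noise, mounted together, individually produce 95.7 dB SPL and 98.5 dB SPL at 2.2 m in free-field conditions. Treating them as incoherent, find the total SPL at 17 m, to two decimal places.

Combined at 2.2 m: 10·log₁₀(10^(95.7/10)+10^(98.5/10)) = 100.332 dB SPL.
Then apply −20·log₁₀(17/2.2) = -17.761 dB → 82.57 dB SPL.

82.57 dB SPL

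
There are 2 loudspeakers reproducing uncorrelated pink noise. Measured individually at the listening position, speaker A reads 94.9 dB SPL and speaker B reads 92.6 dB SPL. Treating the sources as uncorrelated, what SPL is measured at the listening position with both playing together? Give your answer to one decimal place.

96.9 dB SPL

Add the sources as powers (linear), then convert back to dB:
L_total = 10·log₁₀(10^(94.9/10) + 10^(92.6/10)) = 10·log₁₀(4910000000) = 96.9 dB SPL.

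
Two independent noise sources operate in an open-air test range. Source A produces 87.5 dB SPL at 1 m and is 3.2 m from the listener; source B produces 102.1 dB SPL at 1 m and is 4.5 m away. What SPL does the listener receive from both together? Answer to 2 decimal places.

89.32 dB SPL

At the listener: L_A = 87.5 − 20·log₁₀(3.2) = 77.397 dB; L_B = 102.1 − 20·log₁₀(4.5) = 89.036 dB.
Combined: 10·log₁₀(10^(77.397/10)+10^(89.036/10)) = 89.32 dB SPL.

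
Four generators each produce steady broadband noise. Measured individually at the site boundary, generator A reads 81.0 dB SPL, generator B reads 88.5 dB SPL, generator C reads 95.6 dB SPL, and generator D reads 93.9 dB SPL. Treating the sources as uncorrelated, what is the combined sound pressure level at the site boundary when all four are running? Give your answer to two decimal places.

Add the sources as powers (linear), then convert back to dB:
L_total = 10·log₁₀(10^(81.0/10) + 10^(88.5/10) + 10^(95.6/10) + 10^(93.9/10)) = 10·log₁₀(6919000000) = 98.40 dB SPL.

98.40 dB SPL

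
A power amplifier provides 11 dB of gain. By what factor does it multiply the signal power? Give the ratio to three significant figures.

12.6

Power ratio = 10^(dB/10).
10^(11/10) = 10^(1.100) = 12.6.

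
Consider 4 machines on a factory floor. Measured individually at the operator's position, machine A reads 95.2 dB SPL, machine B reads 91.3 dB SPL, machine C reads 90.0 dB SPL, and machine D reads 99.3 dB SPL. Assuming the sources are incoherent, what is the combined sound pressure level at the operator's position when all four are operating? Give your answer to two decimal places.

101.51 dB SPL

Incoherent sources sum as intensities:
L_total = 10·log₁₀(10^(95.2/10) + 10^(91.3/10) + 10^(90.0/10) + 10^(99.3/10)) = 10·log₁₀(14172000000) = 101.51 dB SPL.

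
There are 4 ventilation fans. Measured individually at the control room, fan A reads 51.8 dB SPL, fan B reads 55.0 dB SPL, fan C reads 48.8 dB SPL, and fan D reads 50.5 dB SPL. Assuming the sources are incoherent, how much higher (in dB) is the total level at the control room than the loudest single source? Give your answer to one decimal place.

Incoherent sources sum as intensities:
L_total = 10·log₁₀(10^(51.8/10) + 10^(55.0/10) + 10^(48.8/10) + 10^(50.5/10)) = 58.17 dB SPL.
Excess over the loudest (55.0 dB): 58.17 − 55.0 = 3.2 dB.

3.2 dB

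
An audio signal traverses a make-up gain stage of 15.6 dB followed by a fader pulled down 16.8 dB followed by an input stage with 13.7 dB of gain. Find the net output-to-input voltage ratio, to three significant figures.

Net gain = 15.6 + (−16.8) + 13.7 = 12.5 dB.
Voltage ratio = 10^(12.5/20) = 4.22.

4.22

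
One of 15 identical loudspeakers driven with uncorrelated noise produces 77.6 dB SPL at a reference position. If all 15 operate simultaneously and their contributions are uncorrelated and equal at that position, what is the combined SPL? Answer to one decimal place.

15 equal incoherent sources raise the level by 10·log₁₀(15) = 11.76 dB.
L_total = 77.6 + 11.76 = 89.4 dB SPL.

89.4 dB SPL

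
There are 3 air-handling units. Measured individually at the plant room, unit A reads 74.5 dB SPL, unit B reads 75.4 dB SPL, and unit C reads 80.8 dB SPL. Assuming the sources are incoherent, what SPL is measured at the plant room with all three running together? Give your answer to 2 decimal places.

Uncorrelated sources add in intensity (power), not in dB.
L_total = 10·log₁₀(10^(74.5/10) + 10^(75.4/10) + 10^(80.8/10)) = 10·log₁₀(183100000) = 82.63 dB SPL.

82.63 dB SPL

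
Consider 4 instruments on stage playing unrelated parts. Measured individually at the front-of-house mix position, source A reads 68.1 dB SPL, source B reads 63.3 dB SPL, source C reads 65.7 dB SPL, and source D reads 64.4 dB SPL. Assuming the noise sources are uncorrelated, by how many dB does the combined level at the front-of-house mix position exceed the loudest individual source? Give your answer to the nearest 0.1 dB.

Add the sources as powers (linear), then convert back to dB:
L_total = 10·log₁₀(10^(68.1/10) + 10^(63.3/10) + 10^(65.7/10) + 10^(64.4/10)) = 71.78 dB SPL.
Excess over the loudest (68.1 dB): 71.78 − 68.1 = 3.7 dB.

3.7 dB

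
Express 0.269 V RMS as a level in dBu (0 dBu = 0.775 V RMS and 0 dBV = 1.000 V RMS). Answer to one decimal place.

-9.2 dBu

dBu = 20·log₁₀(V / 0.775 V).
20·log₁₀(0.269/0.775) = -9.2 dBu.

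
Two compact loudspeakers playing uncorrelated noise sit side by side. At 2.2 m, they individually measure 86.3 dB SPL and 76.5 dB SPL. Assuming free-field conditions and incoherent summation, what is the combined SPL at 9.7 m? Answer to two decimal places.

73.85 dB SPL

Combined at 2.2 m: 10·log₁₀(10^(86.3/10)+10^(76.5/10)) = 86.732 dB SPL.
Then apply −20·log₁₀(9.7/2.2) = -12.887 dB → 73.85 dB SPL.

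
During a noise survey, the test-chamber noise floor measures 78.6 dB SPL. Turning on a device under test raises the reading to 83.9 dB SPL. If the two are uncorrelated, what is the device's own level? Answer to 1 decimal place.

Subtract intensities: L_src = 10·log₁₀(10^(L_total/10) − 10^(L_bg/10)).
L_src = 10·log₁₀(10^(83.9/10) − 10^(78.6/10)) = 10·log₁₀(173000000) = 82.4 dB SPL.

82.4 dB SPL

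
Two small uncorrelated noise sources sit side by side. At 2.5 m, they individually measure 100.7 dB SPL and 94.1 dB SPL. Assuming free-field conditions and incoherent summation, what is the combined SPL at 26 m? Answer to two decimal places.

Combined at 2.5 m: 10·log₁₀(10^(100.7/10)+10^(94.1/10)) = 101.559 dB SPL.
Then apply −20·log₁₀(26/2.5) = -20.341 dB → 81.22 dB SPL.

81.22 dB SPL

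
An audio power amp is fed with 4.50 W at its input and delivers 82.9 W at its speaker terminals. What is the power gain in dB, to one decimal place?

12.7 dB

Power is a power quantity, so gain = 10·log₁₀(P_out/P_in).
10·log₁₀(82.9/4.50) = 10·log₁₀(18.42) = 12.7 dB.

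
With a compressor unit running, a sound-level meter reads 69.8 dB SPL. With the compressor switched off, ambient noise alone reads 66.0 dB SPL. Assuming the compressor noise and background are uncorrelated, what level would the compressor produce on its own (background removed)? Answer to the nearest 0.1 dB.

67.5 dB SPL

Background correction is a power subtraction:
L_src = 10·log₁₀(10^(69.8/10) − 10^(66.0/10)) = 10·log₁₀(5569000) = 67.5 dB SPL.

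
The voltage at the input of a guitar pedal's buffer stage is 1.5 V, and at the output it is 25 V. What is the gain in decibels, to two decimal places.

For a voltage ratio, dB = 20·log₁₀(V₂/V₁).
20·log₁₀(25/1.5) = 20·log₁₀(16.67) = 24.44 dB.

24.44 dB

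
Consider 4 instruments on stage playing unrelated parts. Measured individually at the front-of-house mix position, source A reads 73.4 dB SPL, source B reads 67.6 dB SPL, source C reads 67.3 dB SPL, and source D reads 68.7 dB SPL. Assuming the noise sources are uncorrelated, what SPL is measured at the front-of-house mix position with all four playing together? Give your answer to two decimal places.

76.07 dB SPL

Add the sources as powers (linear), then convert back to dB:
L_total = 10·log₁₀(10^(73.4/10) + 10^(67.6/10) + 10^(67.3/10) + 10^(68.7/10)) = 10·log₁₀(40420000) = 76.07 dB SPL.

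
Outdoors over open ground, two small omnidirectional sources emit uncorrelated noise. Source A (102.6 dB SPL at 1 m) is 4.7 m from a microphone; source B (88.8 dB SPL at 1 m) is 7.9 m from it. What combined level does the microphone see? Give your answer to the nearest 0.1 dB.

89.2 dB SPL

At the listener: L_A = 102.6 − 20·log₁₀(4.7) = 89.16 dB; L_B = 88.8 − 20·log₁₀(7.9) = 70.85 dB.
Combined: 10·log₁₀(10^(89.16/10)+10^(70.85/10)) = 89.2 dB SPL.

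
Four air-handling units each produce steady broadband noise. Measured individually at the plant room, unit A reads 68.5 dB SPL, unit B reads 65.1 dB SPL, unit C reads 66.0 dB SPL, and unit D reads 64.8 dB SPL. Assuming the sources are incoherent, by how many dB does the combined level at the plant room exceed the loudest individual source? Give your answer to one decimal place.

Incoherent sources sum as intensities:
L_total = 10·log₁₀(10^(68.5/10) + 10^(65.1/10) + 10^(66.0/10) + 10^(64.8/10)) = 72.38 dB SPL.
Excess over the loudest (68.5 dB): 72.38 − 68.5 = 3.9 dB.

3.9 dB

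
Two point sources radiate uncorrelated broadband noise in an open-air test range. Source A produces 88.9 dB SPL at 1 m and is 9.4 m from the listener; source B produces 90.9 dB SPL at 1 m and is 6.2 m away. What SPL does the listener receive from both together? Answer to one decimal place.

At the listener: L_A = 88.9 − 20·log₁₀(9.4) = 69.44 dB; L_B = 90.9 − 20·log₁₀(6.2) = 75.05 dB.
Combined: 10·log₁₀(10^(69.44/10)+10^(75.05/10)) = 76.1 dB SPL.

76.1 dB SPL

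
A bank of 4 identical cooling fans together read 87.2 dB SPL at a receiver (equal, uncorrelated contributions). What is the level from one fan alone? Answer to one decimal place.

4 equal incoherent sources add 10·log₁₀(4) = 6.02 dB over one source.
L_one = 87.2 − 6.02 = 81.2 dB SPL.

81.2 dB SPL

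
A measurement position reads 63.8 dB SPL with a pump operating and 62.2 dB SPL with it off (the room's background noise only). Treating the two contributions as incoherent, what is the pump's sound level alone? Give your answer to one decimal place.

Background correction is a power subtraction:
L_src = 10·log₁₀(10^(63.8/10) − 10^(62.2/10)) = 10·log₁₀(739200) = 58.7 dB SPL.

58.7 dB SPL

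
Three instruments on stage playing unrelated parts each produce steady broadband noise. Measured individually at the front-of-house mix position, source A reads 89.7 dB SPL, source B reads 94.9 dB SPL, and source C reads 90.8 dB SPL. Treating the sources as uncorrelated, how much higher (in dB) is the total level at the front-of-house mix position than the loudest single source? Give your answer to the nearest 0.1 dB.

Incoherent sources sum as intensities:
L_total = 10·log₁₀(10^(89.7/10) + 10^(94.9/10) + 10^(90.8/10)) = 97.18 dB SPL.
Excess over the loudest (94.9 dB): 97.18 − 94.9 = 2.3 dB.

2.3 dB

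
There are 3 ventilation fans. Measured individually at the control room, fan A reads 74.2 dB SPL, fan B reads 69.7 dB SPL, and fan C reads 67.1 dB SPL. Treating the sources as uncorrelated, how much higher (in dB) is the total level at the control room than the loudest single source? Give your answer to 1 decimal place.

Incoherent sources sum as intensities:
L_total = 10·log₁₀(10^(74.2/10) + 10^(69.7/10) + 10^(67.1/10)) = 76.10 dB SPL.
Excess over the loudest (74.2 dB): 76.10 − 74.2 = 1.9 dB.

1.9 dB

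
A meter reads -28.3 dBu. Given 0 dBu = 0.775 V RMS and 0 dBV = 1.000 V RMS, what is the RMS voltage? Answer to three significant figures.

0.0298 V

V = 0.775 V × 10^(-28.3/20).
= 0.775 × 0.03846 = 0.0298 V.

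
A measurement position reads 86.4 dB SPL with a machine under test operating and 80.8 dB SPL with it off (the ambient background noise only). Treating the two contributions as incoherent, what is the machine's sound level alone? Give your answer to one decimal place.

Remove the background by subtracting linear intensities:
L_src = 10·log₁₀(10^(86.4/10) − 10^(80.8/10)) = 10·log₁₀(316300000) = 85.0 dB SPL.

85.0 dB SPL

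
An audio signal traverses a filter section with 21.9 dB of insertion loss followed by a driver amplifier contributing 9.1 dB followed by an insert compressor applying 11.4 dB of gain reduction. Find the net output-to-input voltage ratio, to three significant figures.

0.0617

Net gain = (−21.9) + 9.1 + (−11.4) = -24.2 dB.
Voltage ratio = 10^(-24.2/20) = 0.0617.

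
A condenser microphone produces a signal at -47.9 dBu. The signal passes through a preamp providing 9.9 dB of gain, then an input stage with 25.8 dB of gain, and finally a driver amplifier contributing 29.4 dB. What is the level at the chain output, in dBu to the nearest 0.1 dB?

+17.2 dBu

In dB, series stages simply add:
-47.9 + 9.9 + 25.8 + 29.4 = +17.2 dBu.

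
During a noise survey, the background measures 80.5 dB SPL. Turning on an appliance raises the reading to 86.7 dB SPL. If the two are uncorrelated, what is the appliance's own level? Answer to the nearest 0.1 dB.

85.5 dB SPL

Background correction is a power subtraction:
L_src = 10·log₁₀(10^(86.7/10) − 10^(80.5/10)) = 10·log₁₀(355500000) = 85.5 dB SPL.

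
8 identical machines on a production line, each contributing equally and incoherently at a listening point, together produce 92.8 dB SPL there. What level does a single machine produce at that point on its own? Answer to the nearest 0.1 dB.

83.8 dB SPL

8 equal incoherent sources add 10·log₁₀(8) = 9.03 dB over one source.
L_one = 92.8 − 9.03 = 83.8 dB SPL.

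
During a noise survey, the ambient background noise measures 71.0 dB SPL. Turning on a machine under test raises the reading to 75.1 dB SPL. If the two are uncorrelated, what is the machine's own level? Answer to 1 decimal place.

73.0 dB SPL

Subtract intensities: L_src = 10·log₁₀(10^(L_total/10) − 10^(L_bg/10)).
L_src = 10·log₁₀(10^(75.1/10) − 10^(71.0/10)) = 10·log₁₀(19770000) = 73.0 dB SPL.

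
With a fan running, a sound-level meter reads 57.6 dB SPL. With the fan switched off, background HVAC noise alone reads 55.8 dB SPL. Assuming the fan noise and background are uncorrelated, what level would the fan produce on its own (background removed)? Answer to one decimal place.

Subtract intensities: L_src = 10·log₁₀(10^(L_total/10) − 10^(L_bg/10)).
L_src = 10·log₁₀(10^(57.6/10) − 10^(55.8/10)) = 10·log₁₀(195300) = 52.9 dB SPL.

52.9 dB SPL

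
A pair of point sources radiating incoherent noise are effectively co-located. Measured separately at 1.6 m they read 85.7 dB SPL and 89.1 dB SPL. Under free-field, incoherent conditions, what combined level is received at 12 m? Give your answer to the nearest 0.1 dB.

73.2 dB SPL

Combined at 1.6 m: 10·log₁₀(10^(85.7/10)+10^(89.1/10)) = 90.73 dB SPL.
Then apply −20·log₁₀(12/1.6) = -17.50 dB → 73.2 dB SPL.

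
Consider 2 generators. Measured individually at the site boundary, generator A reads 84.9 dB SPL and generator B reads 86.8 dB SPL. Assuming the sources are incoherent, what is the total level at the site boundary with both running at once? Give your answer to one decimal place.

89.0 dB SPL

Add the sources as powers (linear), then convert back to dB:
L_total = 10·log₁₀(10^(84.9/10) + 10^(86.8/10)) = 10·log₁₀(787700000) = 89.0 dB SPL.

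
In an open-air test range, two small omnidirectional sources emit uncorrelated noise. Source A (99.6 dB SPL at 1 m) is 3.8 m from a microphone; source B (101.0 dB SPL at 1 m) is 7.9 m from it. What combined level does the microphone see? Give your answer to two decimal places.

89.21 dB SPL

At the listener: L_A = 99.6 − 20·log₁₀(3.8) = 88.004 dB; L_B = 101.0 − 20·log₁₀(7.9) = 83.047 dB.
Combined: 10·log₁₀(10^(88.004/10)+10^(83.047/10)) = 89.21 dB SPL.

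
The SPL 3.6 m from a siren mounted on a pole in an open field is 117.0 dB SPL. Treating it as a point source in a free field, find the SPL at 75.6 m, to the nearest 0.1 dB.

Inverse-square spreading gives ΔL = −20·log₁₀(d₂/d₁).
ΔL = −20·log₁₀(75.6/3.6) = -26.44 dB, so L₂ = 117.0 + (-26.44) = 90.6 dB SPL.

90.6 dB SPL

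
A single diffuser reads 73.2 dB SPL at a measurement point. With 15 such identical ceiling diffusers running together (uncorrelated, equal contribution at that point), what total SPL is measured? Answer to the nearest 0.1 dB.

15 equal incoherent sources raise the level by 10·log₁₀(15) = 11.76 dB.
L_total = 73.2 + 11.76 = 85.0 dB SPL.

85.0 dB SPL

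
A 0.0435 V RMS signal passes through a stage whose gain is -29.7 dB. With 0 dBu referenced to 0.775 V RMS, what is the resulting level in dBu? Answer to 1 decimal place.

-54.7 dBu

Input level: 20·log₁₀(0.0435/0.775) = -25.02 dBu.
Output: -25.02 − 29.7 = -54.7 dBu.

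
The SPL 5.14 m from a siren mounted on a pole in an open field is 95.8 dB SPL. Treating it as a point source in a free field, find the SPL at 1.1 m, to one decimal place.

109.2 dB SPL

Free-field point source: level drops by 20·log₁₀ of the distance ratio.
ΔL = −20·log₁₀(1.1/5.14) = 13.39 dB, so L₂ = 95.8 + (13.39) = 109.2 dB SPL.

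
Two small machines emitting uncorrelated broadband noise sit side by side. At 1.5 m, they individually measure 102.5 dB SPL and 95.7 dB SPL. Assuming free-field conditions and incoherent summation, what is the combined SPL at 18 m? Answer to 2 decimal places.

81.74 dB SPL

Combined at 1.5 m: 10·log₁₀(10^(102.5/10)+10^(95.7/10)) = 103.324 dB SPL.
Then apply −20·log₁₀(18/1.5) = -21.584 dB → 81.74 dB SPL.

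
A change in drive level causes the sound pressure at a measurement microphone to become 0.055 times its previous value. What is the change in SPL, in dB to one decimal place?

Sound pressure is an amplitude quantity: ΔL = 20·log₁₀(p₂/p₁).
20·log₁₀(0.055) = -25.2 dB.

-25.2 dB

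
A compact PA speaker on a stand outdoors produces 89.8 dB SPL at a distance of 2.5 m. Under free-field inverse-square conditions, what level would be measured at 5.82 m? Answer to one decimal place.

Free-field point source: level drops by 20·log₁₀ of the distance ratio.
ΔL = −20·log₁₀(5.82/2.5) = -7.34 dB, so L₂ = 89.8 + (-7.34) = 82.5 dB SPL.

82.5 dB SPL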